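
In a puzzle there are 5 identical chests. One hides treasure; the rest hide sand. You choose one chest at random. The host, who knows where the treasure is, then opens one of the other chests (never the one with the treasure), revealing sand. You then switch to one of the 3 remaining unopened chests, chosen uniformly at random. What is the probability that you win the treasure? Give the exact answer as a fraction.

Your original chest holds the treasure with probability 1/5, so the other 4 collectively hold it with probability 4/5.
The host can always find an empty chest to open, so this doesn't change that 4/5; it is now spread over the 3 remaining unopened chests.
P(win by switching) = (4/5) · (1/3) = 4/15.

4/15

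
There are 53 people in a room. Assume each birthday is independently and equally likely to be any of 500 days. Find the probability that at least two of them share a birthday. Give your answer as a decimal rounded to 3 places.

It's easier to compute the probability that all 53 are distinct.
P(all distinct) = 500/500 · 499/500 · ··· · 448/500 ≈ 0.057.
So the probability of at least one match is 1 − 0.057 = 0.943.

0.943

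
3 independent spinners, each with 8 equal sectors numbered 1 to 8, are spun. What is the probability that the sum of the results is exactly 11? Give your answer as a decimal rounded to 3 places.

There are 8^3 = 512 equally likely outcomes.
The number of ordered 3-tuples from {1,…,8} summing to 11 is 42.
P(sum = 11) = 42/512 = 21/256 ≈ 0.082.

0.082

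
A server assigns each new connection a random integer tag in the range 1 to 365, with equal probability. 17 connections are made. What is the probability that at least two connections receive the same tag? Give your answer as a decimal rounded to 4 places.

0.3150

It's easier to compute the probability that all 17 are distinct.
P(all distinct) = 365/365 · 364/365 · ··· · 349/365 ≈ 0.6850.
So the probability of at least one match is 1 − 0.6850 = 0.3150.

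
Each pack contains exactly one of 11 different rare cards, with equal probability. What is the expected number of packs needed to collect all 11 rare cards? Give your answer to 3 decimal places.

33.219

After i distinct types are collected, each trial gives a new one with probability (11−i)/11, so the expected wait for the next new type is 11/(11−i).
E = 11/11 + 11/10 + 11/9 + 11/8 + 11/7 + 11/6 + 11/5 + 11/4 + 11/3 + 11/2 + 11/1 = 83711/2520 ≈ 33.219.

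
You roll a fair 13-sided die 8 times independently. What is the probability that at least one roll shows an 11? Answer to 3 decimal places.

P(no roll shows an 11) = (12/13)^8 ≈ 0.527.
P(at least one) = 1 − 0.527 = 0.473.

0.473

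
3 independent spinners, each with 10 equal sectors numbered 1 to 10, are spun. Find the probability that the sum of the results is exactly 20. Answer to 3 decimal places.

0.063

There are 10^3 = 1000 equally likely outcomes.
The number of ordered 3-tuples from {1,…,10} summing to 20 is 63.
P(sum = 20) = 63/1000 ≈ 0.063.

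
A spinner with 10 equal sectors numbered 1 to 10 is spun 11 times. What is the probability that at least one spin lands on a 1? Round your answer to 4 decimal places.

0.6862

P(no spin lands on a 1) = (9/10)^11 ≈ 0.3138.
P(at least one) = 1 − 0.3138 = 0.6862.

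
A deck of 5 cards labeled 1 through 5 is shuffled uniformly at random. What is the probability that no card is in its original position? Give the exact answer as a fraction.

11/30

This is the derangement probability: permutations of 5 with no fixed point.
D(5) = 5! · (1 − 1/1! + 1/2! − ··· + (−1)^5/5!) = 44.
P = 44/120 = 11/30.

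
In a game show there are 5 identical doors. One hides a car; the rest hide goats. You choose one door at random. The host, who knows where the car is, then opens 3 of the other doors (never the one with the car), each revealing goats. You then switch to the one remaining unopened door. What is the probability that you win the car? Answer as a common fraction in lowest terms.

4/5

Your original door holds the car with probability 1/5, so the other 4 collectively hold it with probability 4/5.
The host can always find 3 empty doors to open, so the reveals don't change that 4/5; it is now spread over the 1 remaining unopened door.
P(win by switching) = (4/5) · (1/1) = 4/5.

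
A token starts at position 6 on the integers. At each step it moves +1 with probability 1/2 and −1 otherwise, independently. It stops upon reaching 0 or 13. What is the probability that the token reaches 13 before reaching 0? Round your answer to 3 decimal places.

With a fair step, P(i) = ½P(i−1) + ½P(i+1) with P(0)=0, P(13)=1 has the linear solution P(i) = i/13.
P(6) = 6/13 ≈ 0.462.

0.462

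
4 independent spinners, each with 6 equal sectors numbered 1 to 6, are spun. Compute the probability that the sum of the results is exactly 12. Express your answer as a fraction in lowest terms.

There are 6^4 = 1296 equally likely outcomes.
The number of ordered 4-tuples from {1,…,6} summing to 12 is 125.
P(sum = 12) = 125/1296.

125/1296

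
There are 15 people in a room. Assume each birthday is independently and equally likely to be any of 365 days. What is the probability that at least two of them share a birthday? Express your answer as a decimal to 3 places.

0.253

It's easier to compute the probability that all 15 are distinct.
P(all distinct) = 365/365 · 364/365 · ··· · 351/365 ≈ 0.747.
So the probability of at least one match is 1 − 0.747 = 0.253.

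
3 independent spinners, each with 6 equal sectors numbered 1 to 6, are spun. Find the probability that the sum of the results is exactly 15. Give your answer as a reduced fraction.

5/108

There are 6^3 = 216 equally likely outcomes.
The number of ordered 3-tuples from {1,…,6} summing to 15 is 10.
P(sum = 15) = 10/216 = 5/108.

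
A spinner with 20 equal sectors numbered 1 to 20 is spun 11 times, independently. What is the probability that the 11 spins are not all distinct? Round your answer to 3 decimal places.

P(all 11 different) = 20/20 · 19/20 · ··· · 10/20 ≈ 0.033.
P(at least two equal) = 1 − 0.033 = 0.967.

0.967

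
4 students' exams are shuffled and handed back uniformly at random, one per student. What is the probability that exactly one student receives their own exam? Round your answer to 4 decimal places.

0.3333

Choose which one is fixed: C(4,1) = 4 ways.
The remaining 3 must have no fixed point: D(3) = 2.
P = 4·2/24 = 1/3 ≈ 0.3333.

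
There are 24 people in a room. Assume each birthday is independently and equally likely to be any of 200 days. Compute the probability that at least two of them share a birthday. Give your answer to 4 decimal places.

It's easier to compute the probability that all 24 are distinct.
P(all distinct) = 200/200 · 199/200 · ··· · 177/200 ≈ 0.2375.
So the probability of at least one match is 1 − 0.2375 = 0.7625.

0.7625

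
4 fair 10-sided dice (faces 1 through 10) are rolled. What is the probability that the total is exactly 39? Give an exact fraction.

There are 10^4 = 10000 equally likely outcomes.
The number of ordered 4-tuples from {1,…,10} summing to 39 is 4.
P(sum = 39) = 4/10000 = 1/2500.

1/2500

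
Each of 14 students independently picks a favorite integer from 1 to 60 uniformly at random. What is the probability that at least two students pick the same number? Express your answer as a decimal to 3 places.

0.807

It's easier to compute the probability that all 14 are distinct.
P(all distinct) = 60/60 · 59/60 · ··· · 47/60 ≈ 0.193.
So the probability of at least one match is 1 − 0.193 = 0.807.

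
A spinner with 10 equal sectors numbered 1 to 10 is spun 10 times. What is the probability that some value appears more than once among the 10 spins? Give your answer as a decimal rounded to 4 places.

0.9996

P(all 10 different) = 10/10 · 9/10 · ··· · 1/10 ≈ 0.0004.
P(at least two equal) = 1 − 0.0004 = 0.9996.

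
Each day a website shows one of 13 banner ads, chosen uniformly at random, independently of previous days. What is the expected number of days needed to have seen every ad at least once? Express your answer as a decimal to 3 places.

41.342

After i distinct types are collected, each trial gives a new one with probability (13−i)/13, so the expected wait for the next new type is 13/(13−i).
E = 13/13 + 13/12 + 13/11 + 13/10 + 13/9 + 13/8 + 13/7 + 13/6 + 13/5 + 13/4 + 13/3 + 13/2 + 13/1 = 1145993/27720 ≈ 41.342.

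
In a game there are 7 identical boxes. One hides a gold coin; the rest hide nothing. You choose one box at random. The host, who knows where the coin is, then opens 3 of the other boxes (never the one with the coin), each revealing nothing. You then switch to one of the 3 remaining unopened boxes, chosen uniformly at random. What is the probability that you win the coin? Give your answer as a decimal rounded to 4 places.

0.2857

Your original box holds the coin with probability 1/7, so the other 6 collectively hold it with probability 6/7.
The host can always find 3 empty boxes to open, so the reveals don't change that 6/7; it is now spread over the 3 remaining unopened boxes.
P(win by switching) = (6/7) · (1/3) = 2/7 ≈ 0.2857.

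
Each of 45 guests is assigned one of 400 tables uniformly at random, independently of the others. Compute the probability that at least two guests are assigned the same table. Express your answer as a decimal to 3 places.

0.924

It's easier to compute the probability that all 45 are distinct.
P(all distinct) = 400/400 · 399/400 · ··· · 356/400 ≈ 0.076.
So the probability of at least one match is 1 − 0.076 = 0.924.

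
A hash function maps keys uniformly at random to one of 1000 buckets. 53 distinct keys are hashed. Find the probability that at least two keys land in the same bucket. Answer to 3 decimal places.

0.754

It's easier to compute the probability that all 53 are distinct.
P(all distinct) = 1000/1000 · 999/1000 · ··· · 948/1000 ≈ 0.246.
So the probability of at least one match is 1 − 0.246 = 0.754.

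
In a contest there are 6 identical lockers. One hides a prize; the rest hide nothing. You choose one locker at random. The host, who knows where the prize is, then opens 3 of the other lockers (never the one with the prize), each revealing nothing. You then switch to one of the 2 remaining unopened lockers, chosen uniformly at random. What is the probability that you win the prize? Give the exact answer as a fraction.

Your original locker holds the prize with probability 1/6, so the other 5 collectively hold it with probability 5/6.
The host can always find 3 empty lockers to open, so the reveals don't change that 5/6; it is now spread over the 2 remaining unopened lockers.
P(win by switching) = (5/6) · (1/2) = 5/12.

5/12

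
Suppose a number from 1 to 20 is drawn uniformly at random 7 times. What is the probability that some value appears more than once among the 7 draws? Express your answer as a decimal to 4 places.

P(all 7 different) = 20/20 · 19/20 · ··· · 14/20 ≈ 0.3052.
P(at least two equal) = 1 − 0.3052 = 0.6948.

0.6948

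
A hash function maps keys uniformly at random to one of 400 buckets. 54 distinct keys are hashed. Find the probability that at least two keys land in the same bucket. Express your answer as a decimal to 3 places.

0.976

It's easier to compute the probability that all 54 are distinct.
P(all distinct) = 400/400 · 399/400 · ··· · 347/400 ≈ 0.024.
So the probability of at least one match is 1 − 0.024 = 0.976.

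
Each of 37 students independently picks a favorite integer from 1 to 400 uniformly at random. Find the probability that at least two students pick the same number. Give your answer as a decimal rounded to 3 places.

It's easier to compute the probability that all 37 are distinct.
P(all distinct) = 400/400 · 399/400 · ··· · 364/400 ≈ 0.179.
So the probability of at least one match is 1 − 0.179 = 0.821.

0.821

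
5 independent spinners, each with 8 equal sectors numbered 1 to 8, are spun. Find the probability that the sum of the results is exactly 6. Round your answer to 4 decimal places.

0.0002

There are 8^5 = 32768 equally likely outcomes.
The number of ordered 5-tuples from {1,…,8} summing to 6 is 5.
P(sum = 6) = 5/32768 ≈ 0.0002.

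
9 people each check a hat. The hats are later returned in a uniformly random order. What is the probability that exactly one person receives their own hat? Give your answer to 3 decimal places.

Choose which one is fixed: C(9,1) = 9 ways.
The remaining 8 must have no fixed point: D(8) = 14833.
P = 9·14833/362880 = 2119/5760 ≈ 0.368.

0.368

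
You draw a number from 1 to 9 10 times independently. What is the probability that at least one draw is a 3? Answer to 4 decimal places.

0.6921

P(no draw is a 3) = (8/9)^10 ≈ 0.3079.
P(at least one) = 1 − 0.3079 = 0.6921.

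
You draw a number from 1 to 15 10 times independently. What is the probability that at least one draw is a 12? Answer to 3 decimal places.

0.498

P(no draw is a 12) = (14/15)^10 ≈ 0.502.
P(at least one) = 1 − 0.502 = 0.498.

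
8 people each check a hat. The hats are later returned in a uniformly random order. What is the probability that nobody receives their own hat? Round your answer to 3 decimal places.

0.368

This is the derangement probability: permutations of 8 with no fixed point.
D(8) = 8! · (1 − 1/1! + 1/2! − ··· + (−1)^8/8!) = 14833.
P = 14833/40320 = 2119/5760 ≈ 0.368.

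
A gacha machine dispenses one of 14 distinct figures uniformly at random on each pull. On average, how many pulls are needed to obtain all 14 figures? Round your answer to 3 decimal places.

45.522

After i distinct types are collected, each trial gives a new one with probability (14−i)/14, so the expected wait for the next new type is 14/(14−i).
E = 14/14 + 14/13 + 14/12 + 14/11 + 14/10 + 14/9 + 14/8 + 14/7 + 14/6 + 14/5 + 14/4 + 14/3 + 14/2 + 14/1 = 1171733/25740 ≈ 45.522.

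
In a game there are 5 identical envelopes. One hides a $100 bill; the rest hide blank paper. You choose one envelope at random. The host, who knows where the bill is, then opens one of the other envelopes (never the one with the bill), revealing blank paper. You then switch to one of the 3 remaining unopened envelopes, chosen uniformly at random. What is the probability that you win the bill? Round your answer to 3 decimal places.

0.267

Your original envelope holds the bill with probability 1/5, so the other 4 collectively hold it with probability 4/5.
The host can always find an empty envelope to open, so this doesn't change that 4/5; it is now spread over the 3 remaining unopened envelopes.
P(win by switching) = (4/5) · (1/3) = 4/15 ≈ 0.267.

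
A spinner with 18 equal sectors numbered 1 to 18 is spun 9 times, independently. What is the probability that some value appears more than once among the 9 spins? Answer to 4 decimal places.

0.9111

P(all 9 different) = 18/18 · 17/18 · ··· · 10/18 ≈ 0.0889.
P(at least two equal) = 1 − 0.0889 = 0.9111.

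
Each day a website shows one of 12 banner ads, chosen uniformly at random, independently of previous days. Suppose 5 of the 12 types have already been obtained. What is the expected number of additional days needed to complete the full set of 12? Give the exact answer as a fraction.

Starting from 5 distinct types, each trial gives a new one with probability (12−i)/12 when i types are held, so the wait for the next new type is 12/(12−i).
E = 12/7 + 12/6 + 12/5 + 12/4 + 12/3 + 12/2 + 12/1 = 1089/35.

1089/35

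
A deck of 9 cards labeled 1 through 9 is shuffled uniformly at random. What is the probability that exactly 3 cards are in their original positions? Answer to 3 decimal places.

Choose which 3 of the 9 are fixed: C(9,3) = 84 ways.
The remaining 6 must have no fixed point: D(6) = 265.
P = 84·265/362880 = 53/864 ≈ 0.061.

0.061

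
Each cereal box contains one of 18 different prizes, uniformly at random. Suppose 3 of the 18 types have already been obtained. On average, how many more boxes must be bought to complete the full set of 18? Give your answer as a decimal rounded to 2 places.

Starting from 3 distinct types, each trial gives a new one with probability (18−i)/18 when i types are held, so the wait for the next new type is 18/(18−i).
E = 18/15 + 18/14 + 18/13 + 18/12 + 18/11 + 18/10 + 18/9 + 18/8 + 18/7 + 18/6 + 18/5 + 18/4 + 18/3 + 18/2 + 18/1 = 1195757/20020 ≈ 59.73.

59.73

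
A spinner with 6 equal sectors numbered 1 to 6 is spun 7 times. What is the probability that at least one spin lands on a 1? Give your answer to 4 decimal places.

P(no spin lands on a 1) = (5/6)^7 ≈ 0.2791.
P(at least one) = 1 − 0.2791 = 0.7209.

0.7209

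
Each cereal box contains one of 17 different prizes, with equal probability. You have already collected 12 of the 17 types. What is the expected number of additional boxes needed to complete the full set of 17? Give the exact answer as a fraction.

2329/60

Starting from 12 distinct types, each trial gives a new one with probability (17−i)/17 when i types are held, so the wait for the next new type is 17/(17−i).
E = 17/5 + 17/4 + 17/3 + 17/2 + 17/1 = 2329/60.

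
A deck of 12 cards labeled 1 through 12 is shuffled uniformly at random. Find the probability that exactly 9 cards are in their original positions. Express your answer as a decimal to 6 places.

0.000001

Choose which 9 of the 12 are fixed: C(12,9) = 220 ways.
The remaining 3 must have no fixed point: D(3) = 2.
P = 220·2/479001600 = 1/1088640 ≈ 0.000001.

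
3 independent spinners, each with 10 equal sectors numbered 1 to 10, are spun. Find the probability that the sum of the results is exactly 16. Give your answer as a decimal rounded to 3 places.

0.075

There are 10^3 = 1000 equally likely outcomes.
The number of ordered 3-tuples from {1,…,10} summing to 16 is 75.
P(sum = 16) = 75/1000 = 3/40 ≈ 0.075.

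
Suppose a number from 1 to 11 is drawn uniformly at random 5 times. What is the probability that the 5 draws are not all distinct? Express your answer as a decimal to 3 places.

P(all 5 different) = 11/11 · 10/11 · ··· · 7/11 ≈ 0.344.
P(at least two equal) = 1 − 0.344 = 0.656.

0.656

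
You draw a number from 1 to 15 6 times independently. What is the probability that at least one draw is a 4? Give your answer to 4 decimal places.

P(no draw is a 4) = (14/15)^6 ≈ 0.6610.
P(at least one) = 1 − 0.6610 = 0.3390.

0.3390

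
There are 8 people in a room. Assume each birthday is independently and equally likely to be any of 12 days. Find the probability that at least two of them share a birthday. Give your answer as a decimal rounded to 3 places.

0.954

It's easier to compute the probability that all 8 are distinct.
P(all distinct) = 12/12 · 11/12 · ··· · 5/12 ≈ 0.046.
So the probability of at least one match is 1 − 0.046 = 0.954.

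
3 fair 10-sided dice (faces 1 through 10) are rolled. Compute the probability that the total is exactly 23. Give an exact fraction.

There are 10^3 = 1000 equally likely outcomes.
The number of ordered 3-tuples from {1,…,10} summing to 23 is 36.
P(sum = 23) = 36/1000 = 9/250.

9/250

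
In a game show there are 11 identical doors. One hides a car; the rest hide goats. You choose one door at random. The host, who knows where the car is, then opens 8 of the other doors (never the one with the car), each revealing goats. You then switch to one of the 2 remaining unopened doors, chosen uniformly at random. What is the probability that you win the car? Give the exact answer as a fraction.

Your original door holds the car with probability 1/11, so the other 10 collectively hold it with probability 10/11.
The host can always find 8 empty doors to open, so the reveals don't change that 10/11; it is now spread over the 2 remaining unopened doors.
P(win by switching) = (10/11) · (1/2) = 5/11.

5/11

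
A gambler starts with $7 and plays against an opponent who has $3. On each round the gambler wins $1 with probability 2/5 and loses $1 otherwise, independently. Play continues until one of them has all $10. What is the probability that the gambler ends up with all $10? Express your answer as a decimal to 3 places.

Let r = q/p = (3/5)/(2/5) = 3/2. The recurrence P(i) = p·P(i+1) + q·P(i−1) with P(0)=0, P(10)=1 gives P(i) = (1 − r^i)/(1 − r^10).
P(7) = (1 − (3/2)^7) / (1 − (3/2)^10) = 16472/58025 ≈ 0.284.

0.284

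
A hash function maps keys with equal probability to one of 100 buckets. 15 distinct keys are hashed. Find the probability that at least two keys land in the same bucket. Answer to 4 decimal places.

0.6687

It's easier to compute the probability that all 15 are distinct.
P(all distinct) = 100/100 · 99/100 · ··· · 86/100 ≈ 0.3313.
So the probability of at least one match is 1 − 0.3313 = 0.6687.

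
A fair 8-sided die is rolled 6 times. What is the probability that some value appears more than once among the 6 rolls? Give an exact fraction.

P(all 6 different) = 8/8 · 7/8 · ··· · 3/8 = 315/4096.
P(at least two equal) = 1 − 315/4096 = 3781/4096.

3781/4096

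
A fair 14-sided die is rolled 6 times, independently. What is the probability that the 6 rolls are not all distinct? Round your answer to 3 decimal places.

0.713

P(all 6 different) = 14/14 · 13/14 · ··· · 9/14 ≈ 0.287.
P(at least two equal) = 1 − 0.287 = 0.713.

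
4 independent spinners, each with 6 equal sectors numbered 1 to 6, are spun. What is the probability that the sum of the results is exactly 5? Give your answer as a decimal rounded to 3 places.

There are 6^4 = 1296 equally likely outcomes.
The number of ordered 4-tuples from {1,…,6} summing to 5 is 4.
P(sum = 5) = 4/1296 = 1/324 ≈ 0.003.

0.003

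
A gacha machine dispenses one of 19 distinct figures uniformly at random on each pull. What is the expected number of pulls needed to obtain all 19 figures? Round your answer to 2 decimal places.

67.41

After i distinct types are collected, each trial gives a new one with probability (19−i)/19, so the expected wait for the next new type is 19/(19−i).
E = 19/19 + 19/18 + 19/17 + 19/16 + 19/15 + 19/14 + 19/13 + 19/12 + 19/11 + 19/10 + 19/9 + 19/8 + 19/7 + 19/6 + 19/5 + 19/4 + 19/3 + 19/2 + 19/1 = 275295799/4084080 ≈ 67.41.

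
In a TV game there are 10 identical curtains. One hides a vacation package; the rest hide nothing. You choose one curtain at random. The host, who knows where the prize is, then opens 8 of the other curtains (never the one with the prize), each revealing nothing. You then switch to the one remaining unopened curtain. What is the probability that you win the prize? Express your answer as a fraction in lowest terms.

Your original curtain holds the prize with probability 1/10, so the other 9 collectively hold it with probability 9/10.
The host can always find 8 empty curtains to open, so the reveals don't change that 9/10; it is now spread over the 1 remaining unopened curtain.
P(win by switching) = (9/10) · (1/1) = 9/10.

9/10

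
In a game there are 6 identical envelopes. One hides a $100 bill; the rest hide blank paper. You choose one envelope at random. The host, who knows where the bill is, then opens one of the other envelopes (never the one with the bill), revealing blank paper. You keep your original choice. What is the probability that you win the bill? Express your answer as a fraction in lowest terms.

1/6

The host can always open an empty envelope regardless of your choice, so this gives no information about your original envelope.
P(win by staying) = 1/6.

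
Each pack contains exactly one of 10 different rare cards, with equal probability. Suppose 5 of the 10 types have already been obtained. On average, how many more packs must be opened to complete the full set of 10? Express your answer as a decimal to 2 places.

Starting from 5 distinct types, each trial gives a new one with probability (10−i)/10 when i types are held, so the wait for the next new type is 10/(10−i).
E = 10/5 + 10/4 + 10/3 + 10/2 + 10/1 = 137/6 ≈ 22.83.

22.83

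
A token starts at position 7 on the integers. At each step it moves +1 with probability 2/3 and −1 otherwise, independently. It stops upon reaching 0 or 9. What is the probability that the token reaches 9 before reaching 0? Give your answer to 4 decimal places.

Let r = q/p = (1/3)/(2/3) = 1/2. The recurrence P(i) = p·P(i+1) + q·P(i−1) with P(0)=0, P(9)=1 gives P(i) = (1 − r^i)/(1 − r^9).
P(7) = (1 − (1/2)^7) / (1 − (1/2)^9) = 508/511 ≈ 0.9941.

0.9941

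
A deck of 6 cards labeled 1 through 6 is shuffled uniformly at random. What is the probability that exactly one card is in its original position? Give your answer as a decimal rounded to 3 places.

0.367

Choose which one is fixed: C(6,1) = 6 ways.
The remaining 5 must have no fixed point: D(5) = 44.
P = 6·44/720 = 11/30 ≈ 0.367.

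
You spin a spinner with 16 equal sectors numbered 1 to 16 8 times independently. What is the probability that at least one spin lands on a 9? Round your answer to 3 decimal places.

P(no spin lands on a 9) = (15/16)^8 ≈ 0.597.
P(at least one) = 1 − 0.597 = 0.403.

0.403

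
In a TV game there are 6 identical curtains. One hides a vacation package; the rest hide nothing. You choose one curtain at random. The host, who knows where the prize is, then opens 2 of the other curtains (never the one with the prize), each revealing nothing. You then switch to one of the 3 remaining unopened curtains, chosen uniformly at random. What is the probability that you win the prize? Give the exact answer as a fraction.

Your original curtain holds the prize with probability 1/6, so the other 5 collectively hold it with probability 5/6.
The host can always find 2 empty curtains to open, so the reveals don't change that 5/6; it is now spread over the 3 remaining unopened curtains.
P(win by switching) = (5/6) · (1/3) = 5/18.

5/18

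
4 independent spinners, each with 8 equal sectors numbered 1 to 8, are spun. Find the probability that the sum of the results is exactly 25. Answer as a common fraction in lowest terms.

15/512

There are 8^4 = 4096 equally likely outcomes.
The number of ordered 4-tuples from {1,…,8} summing to 25 is 120.
P(sum = 25) = 120/4096 = 15/512.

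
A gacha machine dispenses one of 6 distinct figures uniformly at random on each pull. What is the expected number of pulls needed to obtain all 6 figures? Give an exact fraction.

After i distinct types are collected, each trial gives a new one with probability (6−i)/6, so the expected wait for the next new type is 6/(6−i).
E = 6/6 + 6/5 + 6/4 + 6/3 + 6/2 + 6/1 = 147/10.

147/10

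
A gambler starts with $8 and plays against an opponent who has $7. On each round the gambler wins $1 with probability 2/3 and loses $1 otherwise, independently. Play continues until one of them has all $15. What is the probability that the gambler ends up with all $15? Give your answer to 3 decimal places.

Let r = q/p = (1/3)/(2/3) = 1/2. The recurrence P(i) = p·P(i+1) + q·P(i−1) with P(0)=0, P(15)=1 gives P(i) = (1 − r^i)/(1 − r^15).
P(8) = (1 − (1/2)^8) / (1 − (1/2)^15) = 32640/32767 ≈ 0.996.

0.996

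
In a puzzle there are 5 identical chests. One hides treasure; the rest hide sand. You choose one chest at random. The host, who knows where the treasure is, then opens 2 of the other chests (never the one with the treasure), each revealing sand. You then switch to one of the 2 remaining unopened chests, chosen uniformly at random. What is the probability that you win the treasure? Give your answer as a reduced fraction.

Your original chest holds the treasure with probability 1/5, so the other 4 collectively hold it with probability 4/5.
The host can always find 2 empty chests to open, so the reveals don't change that 4/5; it is now spread over the 2 remaining unopened chests.
P(win by switching) = (4/5) · (1/2) = 2/5.

2/5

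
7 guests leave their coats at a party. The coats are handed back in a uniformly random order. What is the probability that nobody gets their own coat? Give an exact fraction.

This is the derangement probability: permutations of 7 with no fixed point.
D(7) = 7! · (1 − 1/1! + 1/2! − ··· + (−1)^7/7!) = 1854.
P = 1854/5040 = 103/280.

103/280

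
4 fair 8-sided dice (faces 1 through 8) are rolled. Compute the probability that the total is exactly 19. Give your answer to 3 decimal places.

There are 8^4 = 4096 equally likely outcomes.
The number of ordered 4-tuples from {1,…,8} summing to 19 is 336.
P(sum = 19) = 336/4096 = 21/256 ≈ 0.082.

0.082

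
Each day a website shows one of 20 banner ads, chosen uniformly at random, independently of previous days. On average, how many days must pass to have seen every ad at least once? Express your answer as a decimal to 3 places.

71.955

After i distinct types are collected, each trial gives a new one with probability (20−i)/20, so the expected wait for the next new type is 20/(20−i).
E = 20/20 + 20/19 + 20/18 + 20/17 + 20/16 + 20/15 + 20/14 + 20/13 + 20/12 + 20/11 + 20/10 + 20/9 + 20/8 + 20/7 + 20/6 + 20/5 + 20/4 + 20/3 + 20/2 + 20/1 = 279175675/3879876 ≈ 71.955.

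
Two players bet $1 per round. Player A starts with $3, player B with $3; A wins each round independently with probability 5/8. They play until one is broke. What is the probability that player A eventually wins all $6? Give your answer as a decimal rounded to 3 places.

Let r = q/p = (3/8)/(5/8) = 3/5. The recurrence P(i) = p·P(i+1) + q·P(i−1) with P(0)=0, P(6)=1 gives P(i) = (1 − r^i)/(1 − r^6).
P(3) = (1 − (3/5)^3) / (1 − (3/5)^6) = 125/152 ≈ 0.822.

0.822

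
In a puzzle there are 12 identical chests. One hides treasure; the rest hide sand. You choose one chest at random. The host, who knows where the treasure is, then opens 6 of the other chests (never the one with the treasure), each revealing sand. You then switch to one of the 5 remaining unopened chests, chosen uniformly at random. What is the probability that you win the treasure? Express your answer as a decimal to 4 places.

0.1833

Your original chest holds the treasure with probability 1/12, so the other 11 collectively hold it with probability 11/12.
The host can always find 6 empty chests to open, so the reveals don't change that 11/12; it is now spread over the 5 remaining unopened chests.
P(win by switching) = (11/12) · (1/5) = 11/60 ≈ 0.1833.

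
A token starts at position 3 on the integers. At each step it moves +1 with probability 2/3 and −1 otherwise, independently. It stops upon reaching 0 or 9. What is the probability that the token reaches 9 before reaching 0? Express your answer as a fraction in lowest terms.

64/73

Let r = q/p = (1/3)/(2/3) = 1/2. The recurrence P(i) = p·P(i+1) + q·P(i−1) with P(0)=0, P(9)=1 gives P(i) = (1 − r^i)/(1 − r^9).
P(3) = (1 − (1/2)^3) / (1 − (1/2)^9) = 64/73.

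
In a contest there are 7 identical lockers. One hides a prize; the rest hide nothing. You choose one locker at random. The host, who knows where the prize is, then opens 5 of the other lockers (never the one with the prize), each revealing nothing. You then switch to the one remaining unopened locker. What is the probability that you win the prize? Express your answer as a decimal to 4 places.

0.8571

Your original locker holds the prize with probability 1/7, so the other 6 collectively hold it with probability 6/7.
The host can always find 5 empty lockers to open, so the reveals don't change that 6/7; it is now spread over the 1 remaining unopened locker.
P(win by switching) = (6/7) · (1/1) = 6/7 ≈ 0.8571.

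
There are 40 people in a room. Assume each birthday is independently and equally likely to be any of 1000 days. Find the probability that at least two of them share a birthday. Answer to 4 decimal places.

It's easier to compute the probability that all 40 are distinct.
P(all distinct) = 1000/1000 · 999/1000 · ··· · 961/1000 ≈ 0.4536.
So the probability of at least one match is 1 − 0.4536 = 0.5464.

0.5464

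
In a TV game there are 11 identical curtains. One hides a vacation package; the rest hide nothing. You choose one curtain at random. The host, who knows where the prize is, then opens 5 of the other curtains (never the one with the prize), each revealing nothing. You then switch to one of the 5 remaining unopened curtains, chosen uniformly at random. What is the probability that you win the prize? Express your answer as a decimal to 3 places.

0.182

Your original curtain holds the prize with probability 1/11, so the other 10 collectively hold it with probability 10/11.
The host can always find 5 empty curtains to open, so the reveals don't change that 10/11; it is now spread over the 5 remaining unopened curtains.
P(win by switching) = (10/11) · (1/5) = 2/11 ≈ 0.182.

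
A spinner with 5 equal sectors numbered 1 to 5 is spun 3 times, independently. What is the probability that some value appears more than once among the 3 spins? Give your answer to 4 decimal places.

P(all 3 different) = 5/5 · 4/5 · ··· · 3/5 ≈ 0.4800.
P(at least two equal) = 1 − 0.4800 = 0.5200.

0.5200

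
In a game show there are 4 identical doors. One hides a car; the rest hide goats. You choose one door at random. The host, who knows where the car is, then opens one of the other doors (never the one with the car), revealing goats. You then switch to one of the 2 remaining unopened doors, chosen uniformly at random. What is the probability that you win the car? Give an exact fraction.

Your original door holds the car with probability 1/4, so the other 3 collectively hold it with probability 3/4.
The host can always find an empty door to open, so this doesn't change that 3/4; it is now spread over the 2 remaining unopened doors.
P(win by switching) = (3/4) · (1/2) = 3/8.

3/8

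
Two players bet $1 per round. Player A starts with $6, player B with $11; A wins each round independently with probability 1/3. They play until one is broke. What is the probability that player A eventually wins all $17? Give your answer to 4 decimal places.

0.0005

Let r = q/p = (2/3)/(1/3) = 2. The recurrence P(i) = p·P(i+1) + q·P(i−1) with P(0)=0, P(17)=1 gives P(i) = (1 − r^i)/(1 − r^17).
P(6) = (1 − (2)^6) / (1 − (2)^17) = 63/131071 ≈ 0.0005.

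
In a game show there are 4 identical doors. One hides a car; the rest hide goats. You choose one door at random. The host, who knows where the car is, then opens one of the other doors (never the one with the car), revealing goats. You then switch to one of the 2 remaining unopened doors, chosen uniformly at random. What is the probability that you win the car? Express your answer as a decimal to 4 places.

0.3750

Your original door holds the car with probability 1/4, so the other 3 collectively hold it with probability 3/4.
The host can always find an empty door to open, so this doesn't change that 3/4; it is now spread over the 2 remaining unopened doors.
P(win by switching) = (3/4) · (1/2) = 3/8 ≈ 0.3750.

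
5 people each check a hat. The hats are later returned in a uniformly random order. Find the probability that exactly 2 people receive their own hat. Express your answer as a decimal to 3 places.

Choose which 2 of the 5 are fixed: C(5,2) = 10 ways.
The remaining 3 must have no fixed point: D(3) = 2.
P = 10·2/120 = 1/6 ≈ 0.167.

0.167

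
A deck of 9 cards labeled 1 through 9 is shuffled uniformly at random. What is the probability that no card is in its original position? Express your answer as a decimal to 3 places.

0.368

This is the derangement probability: permutations of 9 with no fixed point.
D(9) = 9! · (1 − 1/1! + 1/2! − ··· + (−1)^9/9!) = 133496.
P = 133496/362880 = 16687/45360 ≈ 0.368.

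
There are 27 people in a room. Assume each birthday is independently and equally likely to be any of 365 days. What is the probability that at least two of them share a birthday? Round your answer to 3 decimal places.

It's easier to compute the probability that all 27 are distinct.
P(all distinct) = 365/365 · 364/365 · ··· · 339/365 ≈ 0.373.
So the probability of at least one match is 1 − 0.373 = 0.627.

0.627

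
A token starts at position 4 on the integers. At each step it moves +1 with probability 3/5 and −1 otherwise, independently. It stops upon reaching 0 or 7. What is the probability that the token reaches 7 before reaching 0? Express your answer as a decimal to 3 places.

0.852

Let r = q/p = (2/5)/(3/5) = 2/3. The recurrence P(i) = p·P(i+1) + q·P(i−1) with P(0)=0, P(7)=1 gives P(i) = (1 − r^i)/(1 − r^7).
P(4) = (1 − (2/3)^4) / (1 − (2/3)^7) = 1755/2059 ≈ 0.852.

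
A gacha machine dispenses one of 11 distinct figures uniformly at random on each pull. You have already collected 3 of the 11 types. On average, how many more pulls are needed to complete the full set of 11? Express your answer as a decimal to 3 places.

Starting from 3 distinct types, each trial gives a new one with probability (11−i)/11 when i types are held, so the wait for the next new type is 11/(11−i).
E = 11/8 + 11/7 + 11/6 + 11/5 + 11/4 + 11/3 + 11/2 + 11/1 = 8371/280 ≈ 29.896.

29.896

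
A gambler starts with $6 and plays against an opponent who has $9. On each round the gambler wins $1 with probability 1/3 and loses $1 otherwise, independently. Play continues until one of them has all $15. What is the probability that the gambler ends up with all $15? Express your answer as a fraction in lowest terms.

Let r = q/p = (2/3)/(1/3) = 2. The recurrence P(i) = p·P(i+1) + q·P(i−1) with P(0)=0, P(15)=1 gives P(i) = (1 − r^i)/(1 − r^15).
P(6) = (1 − (2)^6) / (1 − (2)^15) = 9/4681.

9/4681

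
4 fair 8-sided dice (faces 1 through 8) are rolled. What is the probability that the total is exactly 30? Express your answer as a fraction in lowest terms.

5/2048

There are 8^4 = 4096 equally likely outcomes.
The number of ordered 4-tuples from {1,…,8} summing to 30 is 10.
P(sum = 30) = 10/4096 = 5/2048.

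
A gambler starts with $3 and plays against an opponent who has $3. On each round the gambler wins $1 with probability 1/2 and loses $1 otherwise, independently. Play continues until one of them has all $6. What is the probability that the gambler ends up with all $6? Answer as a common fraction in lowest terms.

With a fair step, P(i) = ½P(i−1) + ½P(i+1) with P(0)=0, P(6)=1 has the linear solution P(i) = i/6.
P(3) = 3/6 = 1/2.

1/2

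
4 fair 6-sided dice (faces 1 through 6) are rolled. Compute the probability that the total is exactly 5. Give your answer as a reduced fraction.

1/324

There are 6^4 = 1296 equally likely outcomes.
The number of ordered 4-tuples from {1,…,6} summing to 5 is 4.
P(sum = 5) = 4/1296 = 1/324.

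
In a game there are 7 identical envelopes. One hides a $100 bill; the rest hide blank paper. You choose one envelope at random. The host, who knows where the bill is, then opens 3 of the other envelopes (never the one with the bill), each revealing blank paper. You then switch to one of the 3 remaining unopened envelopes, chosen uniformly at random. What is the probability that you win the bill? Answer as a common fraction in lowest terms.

2/7

Your original envelope holds the bill with probability 1/7, so the other 6 collectively hold it with probability 6/7.
The host can always find 3 empty envelopes to open, so the reveals don't change that 6/7; it is now spread over the 3 remaining unopened envelopes.
P(win by switching) = (6/7) · (1/3) = 2/7.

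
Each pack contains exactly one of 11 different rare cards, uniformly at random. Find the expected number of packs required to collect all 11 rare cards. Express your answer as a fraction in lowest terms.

After i distinct types are collected, each trial gives a new one with probability (11−i)/11, so the expected wait for the next new type is 11/(11−i).
E = 11/11 + 11/10 + 11/9 + 11/8 + 11/7 + 11/6 + 11/5 + 11/4 + 11/3 + 11/2 + 11/1 = 83711/2520.

83711/2520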